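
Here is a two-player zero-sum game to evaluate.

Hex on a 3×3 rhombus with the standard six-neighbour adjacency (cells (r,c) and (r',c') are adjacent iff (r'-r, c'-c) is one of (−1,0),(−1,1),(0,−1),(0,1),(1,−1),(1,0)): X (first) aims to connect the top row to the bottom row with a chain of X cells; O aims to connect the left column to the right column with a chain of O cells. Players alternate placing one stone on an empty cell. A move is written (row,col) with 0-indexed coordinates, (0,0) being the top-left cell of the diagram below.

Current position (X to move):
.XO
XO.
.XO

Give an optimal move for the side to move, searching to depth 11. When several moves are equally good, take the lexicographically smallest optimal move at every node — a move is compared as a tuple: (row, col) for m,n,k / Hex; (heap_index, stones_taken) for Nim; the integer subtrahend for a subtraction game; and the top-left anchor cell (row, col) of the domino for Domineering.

X's best at [.XO/XO./.XO]: (2,0)

ply 1, X at .XO/XO./.XO | (0,0)=-1→XXO/XO./.XO; (1,2)=-1→.XO/XOX/.XO; (2,0)=+1→.XO/XO./XXO*
ply 2: .XO/XO./XXO is terminal -1 (O); from .XO/XO./.XO depth 11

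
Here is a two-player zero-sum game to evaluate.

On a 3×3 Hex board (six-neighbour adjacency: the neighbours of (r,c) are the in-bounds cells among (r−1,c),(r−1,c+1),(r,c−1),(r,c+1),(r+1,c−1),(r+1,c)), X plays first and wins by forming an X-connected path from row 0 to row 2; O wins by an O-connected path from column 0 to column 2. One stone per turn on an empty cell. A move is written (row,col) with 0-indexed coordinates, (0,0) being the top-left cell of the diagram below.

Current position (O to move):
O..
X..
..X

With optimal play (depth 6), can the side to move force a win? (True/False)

O winning at [O../X../..X]: True

p1 O@[O../X../..X]: (0,1)[OO./X../..X]-1 (0,2)[O.O/X../..X]-1 (1,1)[O../XO./..X]+1* (1,2)[O../X.O/..X]-1 (2,0)[O../X../O.X]-1 (2,1)[O../X../.OX]-1
p2 X@[O../XO./..X]: (0,1)[OX./XO./..X]-1* (0,2)[O.X/XO./..X]-1 (1,2)[O../XOX/..X]-1 (2,0)[O../XO./X.X]-1 (2,1)[O../XO./.XX]-1
p3 O@[OX./XO./..X]: (0,2)[OXO/XO./..X]-1 (1,2)[OX./XOO/..X]-1 (2,0)[OX./XO./O.X]+1* (2,1)[OX./XO./.OX]-1
p4 X@[OX./XO./O.X]: (0,2)[OXX/XO./O.X]-1* (1,2)[OX./XOX/O.X]-1 (2,1)[OX./XO./OXX]-1
p5 O@[OXX/XO./O.X]: (1,2)[OXX/XOO/O.X]+1* (2,1)[OXX/XO./OOX]-1
p6 X@[OXX/XOO/O.X] terminal -1; root [O../X../..X] d6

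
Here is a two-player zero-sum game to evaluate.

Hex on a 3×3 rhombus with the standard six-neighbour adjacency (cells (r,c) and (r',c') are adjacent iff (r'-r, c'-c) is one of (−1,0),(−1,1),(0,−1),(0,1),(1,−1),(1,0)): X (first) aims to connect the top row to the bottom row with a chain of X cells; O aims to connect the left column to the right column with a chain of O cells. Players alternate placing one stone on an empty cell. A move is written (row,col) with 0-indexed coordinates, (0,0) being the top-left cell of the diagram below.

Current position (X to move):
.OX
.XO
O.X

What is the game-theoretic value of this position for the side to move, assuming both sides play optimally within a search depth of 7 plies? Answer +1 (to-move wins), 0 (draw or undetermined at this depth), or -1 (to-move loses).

value(.OX/.XO/O.X, X) = +1

p1 X@[.OX/.XO/O.X]: (0,0)[XOX/.XO/O.X]-1 (1,0)[.OX/XXO/O.X]-1 (2,1)[.OX/.XO/OXX]+1*
p2 O@[.OX/.XO/OXX] terminal -1; root [.OX/.XO/O.X] d7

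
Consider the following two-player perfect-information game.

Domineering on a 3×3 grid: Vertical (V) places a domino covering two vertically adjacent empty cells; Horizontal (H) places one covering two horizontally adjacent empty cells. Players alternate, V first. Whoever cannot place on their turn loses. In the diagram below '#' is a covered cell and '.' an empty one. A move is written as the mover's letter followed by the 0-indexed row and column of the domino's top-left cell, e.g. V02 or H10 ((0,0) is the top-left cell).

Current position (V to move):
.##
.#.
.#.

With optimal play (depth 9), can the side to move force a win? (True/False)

[.##/.#./.#.] V move#1: V00:+1/###/##./.#.*, V10:+1/.##/##./##., V12:+1/.##/.##/.##
[###/##./.#.] end (terminal -1, H#2); searched .##/.#./.#. to 9

V winning at [.##/.#./.#.]: True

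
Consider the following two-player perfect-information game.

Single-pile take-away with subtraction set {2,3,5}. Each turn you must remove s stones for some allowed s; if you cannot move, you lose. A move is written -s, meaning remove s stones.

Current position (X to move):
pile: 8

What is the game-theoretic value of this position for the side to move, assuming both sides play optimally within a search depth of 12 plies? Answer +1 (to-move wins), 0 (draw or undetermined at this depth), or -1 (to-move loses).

value(8, X) = -1

p1 X@[8]: -2[6]-1* -3[5]-1 -5[3]-1
p2 O@[6]: -2[4]-1 -3[3]-1 -5[1]+1*
p3 X@[1] terminal -1; root [8] d12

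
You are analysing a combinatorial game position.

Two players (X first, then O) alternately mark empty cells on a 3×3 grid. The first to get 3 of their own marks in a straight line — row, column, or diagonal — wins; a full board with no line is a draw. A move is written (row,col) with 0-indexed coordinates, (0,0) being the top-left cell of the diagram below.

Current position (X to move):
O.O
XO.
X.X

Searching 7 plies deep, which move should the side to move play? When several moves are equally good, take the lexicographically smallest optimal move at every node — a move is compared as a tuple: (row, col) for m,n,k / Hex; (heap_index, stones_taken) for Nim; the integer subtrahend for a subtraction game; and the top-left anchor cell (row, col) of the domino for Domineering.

X's best at [O.O/XO./X.X]: (2,1)

ply 1, X at O.O/XO./X.X | (0,1)=+0→OXO/XO./X.X; (1,2)=-1→O.O/XOX/X.X; (2,1)=+1→O.O/XO./XXX*
ply 2: O.O/XO./XXX is terminal -1 (O); from O.O/XO./X.X depth 7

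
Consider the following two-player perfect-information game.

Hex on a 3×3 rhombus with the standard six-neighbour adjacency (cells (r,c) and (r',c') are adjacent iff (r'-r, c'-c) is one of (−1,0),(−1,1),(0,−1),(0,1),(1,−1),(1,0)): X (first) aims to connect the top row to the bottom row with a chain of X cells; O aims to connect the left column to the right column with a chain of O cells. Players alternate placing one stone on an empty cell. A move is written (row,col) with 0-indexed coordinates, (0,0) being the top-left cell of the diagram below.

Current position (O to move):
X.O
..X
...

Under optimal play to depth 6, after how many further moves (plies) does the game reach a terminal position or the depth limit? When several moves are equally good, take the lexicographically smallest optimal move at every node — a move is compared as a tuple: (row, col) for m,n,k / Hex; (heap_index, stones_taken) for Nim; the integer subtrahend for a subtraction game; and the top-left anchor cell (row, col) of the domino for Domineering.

p1 O@[X.O/..X/...]: (0,1)[XOO/..X/...]-1 (1,0)[X.O/O.X/...]+1* (1,1)[X.O/.OX/...]+1 (2,0)[X.O/..X/O..]-1 (2,1)[X.O/..X/.O.]-1 (2,2)[X.O/..X/..O]-1
p2 X@[X.O/O.X/...]: (0,1)[XXO/O.X/...]-1* (1,1)[X.O/OXX/...]-1 (2,0)[X.O/O.X/X..]-1 (2,1)[X.O/O.X/.X.]-1 (2,2)[X.O/O.X/..X]-1
p3 O@[XXO/O.X/...]: (1,1)[XXO/OOX/...]+1* (2,0)[XXO/O.X/O..]-1 (2,1)[XXO/O.X/.O.]-1 (2,2)[XXO/O.X/..O]-1
p4 X@[XXO/OOX/...] terminal -1; root [X.O/..X/...] d6

PV length from [X.O/..X/...]: 3 plies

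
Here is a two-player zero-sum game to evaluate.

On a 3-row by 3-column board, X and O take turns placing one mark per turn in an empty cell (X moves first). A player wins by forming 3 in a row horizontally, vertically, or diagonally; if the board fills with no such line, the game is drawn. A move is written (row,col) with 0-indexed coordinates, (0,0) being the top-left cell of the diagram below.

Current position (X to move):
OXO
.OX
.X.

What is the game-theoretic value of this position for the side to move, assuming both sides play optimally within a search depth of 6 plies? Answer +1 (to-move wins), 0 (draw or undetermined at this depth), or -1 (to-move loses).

value(OXO/.OX/.X., X) = -1

ply 1, X at OXO/.OX/.X. | (1,0)=-1→OXO/XOX/.X.*; (2,0)=-1→OXO/.OX/XX.; (2,2)=-1→OXO/.OX/.XX
ply 2, O at OXO/XOX/.X. | (2,0)=+1→OXO/XOX/OX.*; (2,2)=+1→OXO/XOX/.XO
ply 3: OXO/XOX/OX. is terminal -1 (X); from OXO/.OX/.X. depth 6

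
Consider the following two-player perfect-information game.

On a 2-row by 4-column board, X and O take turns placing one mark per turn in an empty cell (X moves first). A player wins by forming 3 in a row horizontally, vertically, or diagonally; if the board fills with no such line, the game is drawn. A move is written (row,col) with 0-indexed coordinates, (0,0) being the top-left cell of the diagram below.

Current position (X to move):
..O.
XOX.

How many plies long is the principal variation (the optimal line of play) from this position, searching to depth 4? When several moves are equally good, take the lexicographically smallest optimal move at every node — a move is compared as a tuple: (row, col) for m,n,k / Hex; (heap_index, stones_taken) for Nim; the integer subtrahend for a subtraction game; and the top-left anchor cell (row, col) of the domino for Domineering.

p1 X@[..O./XOX.]: (0,0)[X.O./XOX.]+0* (0,1)[.XO./XOX.]+0 (0,3)[..OX/XOX.]+0 (1,3)[..O./XOXX]-1
p2 O@[X.O./XOX.]: (0,1)[XOO./XOX.]+0* (0,3)[X.OO/XOX.]+0 (1,3)[X.O./XOXO]+0
p3 X@[XOO./XOX.]: (0,3)[XOOX/XOX.]+0* (1,3)[XOO./XOXX]-1
p4 O@[XOOX/XOX.]: (1,3)[XOOX/XOXO]+0*
p5 X@[XOOX/XOXO] terminal +0; root [..O./XOX.] d4

PV length from [..O./XOX.]: 4 plies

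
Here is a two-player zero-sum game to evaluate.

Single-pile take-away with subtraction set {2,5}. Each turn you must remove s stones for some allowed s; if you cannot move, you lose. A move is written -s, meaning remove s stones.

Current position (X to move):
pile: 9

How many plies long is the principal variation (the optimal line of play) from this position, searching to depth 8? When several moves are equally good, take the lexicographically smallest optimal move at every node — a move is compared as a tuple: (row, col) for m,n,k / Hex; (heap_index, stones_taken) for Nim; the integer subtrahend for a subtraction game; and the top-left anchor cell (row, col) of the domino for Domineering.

ply 1, X at 9 | -2=+1→7*; -5=+1→4
ply 2, O at 7 | -2=-1→5*; -5=-1→2
ply 3, X at 5 | -2=-1→3; -5=+1→0*
ply 4: 0 is terminal -1 (O); from 9 depth 8

PV length from [9]: 3 plies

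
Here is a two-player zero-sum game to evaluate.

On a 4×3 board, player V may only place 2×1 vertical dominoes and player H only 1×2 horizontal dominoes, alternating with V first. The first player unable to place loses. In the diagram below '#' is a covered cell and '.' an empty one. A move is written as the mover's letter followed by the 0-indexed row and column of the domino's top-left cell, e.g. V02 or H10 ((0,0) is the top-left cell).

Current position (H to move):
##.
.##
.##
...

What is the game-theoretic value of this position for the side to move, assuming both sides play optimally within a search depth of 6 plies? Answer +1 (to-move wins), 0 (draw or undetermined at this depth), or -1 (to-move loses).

p1 H@[##./.##/.##/...]: H30[##./.##/.##/##.]-1* H31[##./.##/.##/.##]-1
p2 V@[##./.##/.##/##.]: V10[##./###/###/##.]+1*
p3 H@[##./###/###/##.] terminal -1; root [##./.##/.##/...] d6

value(##./.##/.##/..., H) = -1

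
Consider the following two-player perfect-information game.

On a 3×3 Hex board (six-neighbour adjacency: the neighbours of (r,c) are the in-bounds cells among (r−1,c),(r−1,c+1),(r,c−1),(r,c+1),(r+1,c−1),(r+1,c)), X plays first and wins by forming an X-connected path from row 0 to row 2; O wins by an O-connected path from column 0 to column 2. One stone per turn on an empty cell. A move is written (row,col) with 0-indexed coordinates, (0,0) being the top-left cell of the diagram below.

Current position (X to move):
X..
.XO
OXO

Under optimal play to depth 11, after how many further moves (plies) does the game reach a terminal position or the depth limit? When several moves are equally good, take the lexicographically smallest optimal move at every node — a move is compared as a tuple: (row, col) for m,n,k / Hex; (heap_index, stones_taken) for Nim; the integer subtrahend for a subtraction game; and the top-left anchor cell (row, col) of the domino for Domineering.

PV length from [X../.XO/OXO]: 1 ply

p1 X@[X../.XO/OXO]: (0,1)[XX./.XO/OXO]+1* (0,2)[X.X/.XO/OXO]+1 (1,0)[X../XXO/OXO]+1
p2 O@[XX./.XO/OXO] terminal -1; root [X../.XO/OXO] d11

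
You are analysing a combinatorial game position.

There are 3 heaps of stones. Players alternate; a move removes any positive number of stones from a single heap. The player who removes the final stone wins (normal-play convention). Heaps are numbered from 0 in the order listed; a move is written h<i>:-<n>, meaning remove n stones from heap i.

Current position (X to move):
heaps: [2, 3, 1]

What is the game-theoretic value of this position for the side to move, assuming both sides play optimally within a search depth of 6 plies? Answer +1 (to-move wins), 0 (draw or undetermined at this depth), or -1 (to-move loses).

value((2,3,1), X) = -1

p1 X@[(2,3,1)]: h0:-1[(1,3,1)]-1* h0:-2[(0,3,1)]-1 h1:-1[(2,2,1)]-1 h1:-2[(2,1,1)]-1 h1:-3[(2,0,1)]-1 h2:-1[(2,3,0)]-1
p2 O@[(1,3,1)]: h0:-1[(0,3,1)]-1 h1:-1[(1,2,1)]-1 h1:-2[(1,1,1)]-1 h1:-3[(1,0,1)]+1* h2:-1[(1,3,0)]-1
p3 X@[(1,0,1)]: h0:-1[(0,0,1)]-1* h2:-1[(1,0,0)]-1
p4 O@[(0,0,1)]: h2:-1[(0,0,0)]+1*
p5 X@[(0,0,0)] terminal -1; root [(2,3,1)] d6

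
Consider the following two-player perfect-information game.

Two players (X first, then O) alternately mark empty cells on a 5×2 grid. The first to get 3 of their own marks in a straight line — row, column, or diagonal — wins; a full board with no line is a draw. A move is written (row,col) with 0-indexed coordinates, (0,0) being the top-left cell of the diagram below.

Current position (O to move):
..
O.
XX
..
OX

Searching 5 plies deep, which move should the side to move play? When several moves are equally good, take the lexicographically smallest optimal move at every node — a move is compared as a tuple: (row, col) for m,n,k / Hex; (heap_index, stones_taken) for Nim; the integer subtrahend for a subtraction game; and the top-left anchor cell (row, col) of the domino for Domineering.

O's best at [../O./XX/../OX]: (3,1)

ply 1, O at ../O./XX/../OX | (0,0)=-1→O./O./XX/../OX; (0,1)=-1→.O/O./XX/../OX; (1,1)=-1→../OO/XX/../OX; (3,0)=-1→../O./XX/O./OX; (3,1)=+0→../O./XX/.O/OX*
ply 2, X at ../O./XX/.O/OX | (0,0)=+0→X./O./XX/.O/OX*; (0,1)=+0→.X/O./XX/.O/OX; (1,1)=+0→../OX/XX/.O/OX; (3,0)=+0→../O./XX/XO/OX
ply 3, O at X./O./XX/.O/OX | (0,1)=+0→XO/O./XX/.O/OX*; (1,1)=+0→X./OO/XX/.O/OX; (3,0)=+0→X./O./XX/OO/OX
ply 4, X at XO/O./XX/.O/OX | (1,1)=+0→XO/OX/XX/.O/OX*; (3,0)=+0→XO/O./XX/XO/OX
ply 5, O at XO/OX/XX/.O/OX | (3,0)=+0→XO/OX/XX/OO/OX*
ply 6: XO/OX/XX/OO/OX is terminal +0 (X); from ../O./XX/../OX depth 5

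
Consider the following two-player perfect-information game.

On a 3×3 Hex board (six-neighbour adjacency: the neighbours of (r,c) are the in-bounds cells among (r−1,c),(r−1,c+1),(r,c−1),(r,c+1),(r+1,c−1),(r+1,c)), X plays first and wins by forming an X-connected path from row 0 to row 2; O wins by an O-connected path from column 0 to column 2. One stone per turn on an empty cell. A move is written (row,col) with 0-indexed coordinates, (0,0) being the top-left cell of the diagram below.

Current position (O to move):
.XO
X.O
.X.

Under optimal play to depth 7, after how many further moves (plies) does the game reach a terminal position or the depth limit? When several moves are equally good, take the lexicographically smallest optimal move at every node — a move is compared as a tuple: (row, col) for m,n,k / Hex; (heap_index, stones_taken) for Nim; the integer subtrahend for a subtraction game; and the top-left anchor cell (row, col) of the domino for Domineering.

PV length from [.XO/X.O/.X.]: 2 plies

[.XO/X.O/.X.] O move#1: (0,0):-1/OXO/X.O/.X.*, (1,1):-1/.XO/XOO/.X., (2,0):-1/.XO/X.O/OX., (2,2):-1/.XO/X.O/.XO
[OXO/X.O/.X.] X move#2: (1,1):+1/OXO/XXO/.X.*, (2,0):+1/OXO/X.O/XX., (2,2):+1/OXO/X.O/.XX
[OXO/XXO/.X.] end (terminal -1, O#3); searched .XO/X.O/.X. to 7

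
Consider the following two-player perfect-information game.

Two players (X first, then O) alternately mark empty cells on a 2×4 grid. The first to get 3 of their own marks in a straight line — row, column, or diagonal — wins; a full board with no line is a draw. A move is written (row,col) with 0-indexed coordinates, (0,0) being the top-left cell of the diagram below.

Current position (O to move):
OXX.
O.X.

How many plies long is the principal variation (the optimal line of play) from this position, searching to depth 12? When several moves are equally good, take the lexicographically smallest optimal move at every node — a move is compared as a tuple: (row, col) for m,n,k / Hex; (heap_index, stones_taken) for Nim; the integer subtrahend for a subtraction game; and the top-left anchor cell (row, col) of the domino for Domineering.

PV length from [OXX./O.X.]: 3 plies

ply 1, O at OXX./O.X. | (0,3)=+0→OXXO/O.X.*; (1,1)=-1→OXX./OOX.; (1,3)=-1→OXX./O.XO
ply 2, X at OXXO/O.X. | (1,1)=+0→OXXO/OXX.*; (1,3)=+0→OXXO/O.XX
ply 3, O at OXXO/OXX. | (1,3)=+0→OXXO/OXXO*
ply 4: OXXO/OXXO is terminal +0 (X); from OXX./O.X. depth 12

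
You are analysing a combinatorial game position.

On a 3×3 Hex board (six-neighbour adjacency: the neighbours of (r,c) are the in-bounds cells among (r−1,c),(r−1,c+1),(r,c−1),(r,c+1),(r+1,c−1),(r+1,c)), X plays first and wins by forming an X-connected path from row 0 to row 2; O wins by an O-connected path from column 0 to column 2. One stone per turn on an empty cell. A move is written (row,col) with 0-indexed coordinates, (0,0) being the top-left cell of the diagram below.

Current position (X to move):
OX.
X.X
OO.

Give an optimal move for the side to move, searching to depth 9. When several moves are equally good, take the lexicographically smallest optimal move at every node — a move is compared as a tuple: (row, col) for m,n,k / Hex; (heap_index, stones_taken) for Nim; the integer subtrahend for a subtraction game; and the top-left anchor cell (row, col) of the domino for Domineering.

X's best at [OX./X.X/OO.]: (2,2)

p1 X@[OX./X.X/OO.]: (0,2)[OXX/X.X/OO.]-1 (1,1)[OX./XXX/OO.]-1 (2,2)[OX./X.X/OOX]+1*
p2 O@[OX./X.X/OOX]: (0,2)[OXO/X.X/OOX]-1* (1,1)[OX./XOX/OOX]-1
p3 X@[OXO/X.X/OOX]: (1,1)[OXO/XXX/OOX]+1*
p4 O@[OXO/XXX/OOX] terminal -1; root [OX./X.X/OO.] d9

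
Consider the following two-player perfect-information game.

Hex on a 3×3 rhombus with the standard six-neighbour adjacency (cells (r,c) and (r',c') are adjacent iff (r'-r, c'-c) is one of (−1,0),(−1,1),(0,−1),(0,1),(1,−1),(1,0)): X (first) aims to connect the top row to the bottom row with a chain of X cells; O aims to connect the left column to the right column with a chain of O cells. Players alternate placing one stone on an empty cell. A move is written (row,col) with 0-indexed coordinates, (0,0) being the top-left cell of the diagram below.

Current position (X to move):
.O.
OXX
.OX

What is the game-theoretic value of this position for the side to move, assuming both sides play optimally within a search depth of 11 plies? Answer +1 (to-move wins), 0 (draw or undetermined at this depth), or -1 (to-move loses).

value(.O./OXX/.OX, X) = +1

[.O./OXX/.OX] X move#1: (0,0):-1/XO./OXX/.OX, (0,2):+1/.OX/OXX/.OX*, (2,0):-1/.O./OXX/XOX
[.OX/OXX/.OX] end (terminal -1, O#2); searched .O./OXX/.OX to 11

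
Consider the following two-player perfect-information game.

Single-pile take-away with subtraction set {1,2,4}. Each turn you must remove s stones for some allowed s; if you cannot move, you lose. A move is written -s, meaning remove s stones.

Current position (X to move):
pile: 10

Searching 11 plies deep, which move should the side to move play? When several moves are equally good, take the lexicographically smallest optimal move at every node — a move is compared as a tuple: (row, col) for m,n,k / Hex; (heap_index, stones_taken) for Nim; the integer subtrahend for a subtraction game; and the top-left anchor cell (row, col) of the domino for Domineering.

p1 X@[10]: -1[9]+1* -2[8]-1 -4[6]+1
p2 O@[9]: -1[8]-1* -2[7]-1 -4[5]-1
p3 X@[8]: -1[7]-1 -2[6]+1* -4[4]-1
p4 O@[6]: -1[5]-1* -2[4]-1 -4[2]-1
p5 X@[5]: -1[4]-1 -2[3]+1* -4[1]-1
p6 O@[3]: -1[2]-1* -2[1]-1
p7 X@[2]: -1[1]-1 -2[0]+1*
p8 O@[0] terminal -1; root [10] d11

X's best at [10]: -1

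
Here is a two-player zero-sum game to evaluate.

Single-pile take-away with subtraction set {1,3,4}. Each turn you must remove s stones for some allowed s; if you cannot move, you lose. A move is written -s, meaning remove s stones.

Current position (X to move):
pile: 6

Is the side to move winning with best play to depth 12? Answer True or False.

X winning at [6]: True

p1 X@[6]: -1[5]-1 -3[3]-1 -4[2]+1*
p2 O@[2]: -1[1]-1*
p3 X@[1]: -1[0]+1*
p4 O@[0] terminal -1; root [6] d12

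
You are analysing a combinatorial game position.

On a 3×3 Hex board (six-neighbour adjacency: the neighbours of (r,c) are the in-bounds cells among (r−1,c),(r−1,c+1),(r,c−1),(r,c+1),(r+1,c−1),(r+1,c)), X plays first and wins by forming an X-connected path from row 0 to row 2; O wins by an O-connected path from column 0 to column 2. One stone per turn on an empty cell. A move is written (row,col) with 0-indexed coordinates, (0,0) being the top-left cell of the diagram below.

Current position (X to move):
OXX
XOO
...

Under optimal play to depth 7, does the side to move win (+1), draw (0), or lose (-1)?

value(OXX/XOO/..., X) = +1

p1 X@[OXX/XOO/...]: (2,0)[OXX/XOO/X..]+1* (2,1)[OXX/XOO/.X.]-1 (2,2)[OXX/XOO/..X]-1
p2 O@[OXX/XOO/X..] terminal -1; root [OXX/XOO/...] d7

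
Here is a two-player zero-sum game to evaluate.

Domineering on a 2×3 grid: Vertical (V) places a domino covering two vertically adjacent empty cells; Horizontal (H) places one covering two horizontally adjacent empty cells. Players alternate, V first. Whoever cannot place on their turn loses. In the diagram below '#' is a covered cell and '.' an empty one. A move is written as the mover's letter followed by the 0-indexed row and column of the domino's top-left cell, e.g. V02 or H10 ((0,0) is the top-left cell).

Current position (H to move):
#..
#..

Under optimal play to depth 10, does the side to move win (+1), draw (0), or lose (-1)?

value(#../#.., H) = +1

p1 H@[#../#..]: H01[###/#..]+1* H11[#../###]+1
p2 V@[###/#..] terminal -1; root [#../#..] d10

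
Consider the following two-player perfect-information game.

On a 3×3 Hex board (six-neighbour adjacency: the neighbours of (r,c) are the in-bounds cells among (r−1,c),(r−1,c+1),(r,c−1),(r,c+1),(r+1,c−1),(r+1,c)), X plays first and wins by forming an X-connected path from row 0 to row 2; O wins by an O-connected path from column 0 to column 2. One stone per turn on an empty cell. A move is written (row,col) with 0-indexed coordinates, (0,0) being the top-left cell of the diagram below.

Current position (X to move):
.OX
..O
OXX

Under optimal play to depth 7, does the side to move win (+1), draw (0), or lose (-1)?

value(.OX/..O/OXX, X) = +1

[.OX/..O/OXX] X move#1: (0,0):-1/XOX/..O/OXX, (1,0):-1/.OX/X.O/OXX, (1,1):+1/.OX/.XO/OXX*
[.OX/.XO/OXX] end (terminal -1, O#2); searched .OX/..O/OXX to 7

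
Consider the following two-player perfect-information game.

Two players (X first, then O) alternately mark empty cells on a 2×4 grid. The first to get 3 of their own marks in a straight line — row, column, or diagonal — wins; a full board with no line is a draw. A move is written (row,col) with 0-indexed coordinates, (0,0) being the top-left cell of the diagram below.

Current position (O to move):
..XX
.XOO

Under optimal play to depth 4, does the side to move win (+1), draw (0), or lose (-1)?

value(..XX/.XOO, O) = 0

[..XX/.XOO] O move#1: (0,0):-1/O.XX/.XOO, (0,1):+0/.OXX/.XOO*, (1,0):-1/..XX/OXOO
[.OXX/.XOO] X move#2: (0,0):+0/XOXX/.XOO*, (1,0):+0/.OXX/XXOO
[XOXX/.XOO] O move#3: (1,0):+0/XOXX/OXOO*
[XOXX/OXOO] end (terminal +0, X#4); searched ..XX/.XOO to 4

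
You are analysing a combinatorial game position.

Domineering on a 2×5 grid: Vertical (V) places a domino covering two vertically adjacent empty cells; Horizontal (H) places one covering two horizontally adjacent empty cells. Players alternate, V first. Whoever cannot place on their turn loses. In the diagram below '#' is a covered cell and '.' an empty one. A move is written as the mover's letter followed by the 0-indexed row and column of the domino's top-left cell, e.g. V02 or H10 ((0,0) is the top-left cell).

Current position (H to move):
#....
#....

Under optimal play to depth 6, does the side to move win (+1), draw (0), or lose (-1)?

[#..../#....] H move#1: H01:-1/###../#...., H02:+1/#.##./#....*, H03:-1/#..##/#...., H11:-1/#..../###.., H12:+1/#..../#.##., H13:-1/#..../#..##
[#.##./#....] V move#2: V01:-1/####./##...*, V04:-1/#.###/#...#
[####./##...] H move#3: H12:-1/####./####., H13:+1/####./##.##*
[####./##.##] end (terminal -1, V#4); searched #..../#.... to 6

value(#..../#...., H) = +1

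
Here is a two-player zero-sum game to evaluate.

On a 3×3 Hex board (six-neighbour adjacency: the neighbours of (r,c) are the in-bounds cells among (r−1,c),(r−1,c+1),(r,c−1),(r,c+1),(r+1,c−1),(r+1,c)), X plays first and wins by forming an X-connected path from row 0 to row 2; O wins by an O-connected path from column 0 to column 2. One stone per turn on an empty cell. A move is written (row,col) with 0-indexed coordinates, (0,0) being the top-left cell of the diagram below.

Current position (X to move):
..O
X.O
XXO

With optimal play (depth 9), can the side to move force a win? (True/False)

ply 1, X at ..O/X.O/XXO | (0,0)=+1→X.O/X.O/XXO*; (0,1)=+1→.XO/X.O/XXO; (1,1)=+1→..O/XXO/XXO
ply 2: X.O/X.O/XXO is terminal -1 (O); from ..O/X.O/XXO depth 9

X winning at [..O/X.O/XXO]: True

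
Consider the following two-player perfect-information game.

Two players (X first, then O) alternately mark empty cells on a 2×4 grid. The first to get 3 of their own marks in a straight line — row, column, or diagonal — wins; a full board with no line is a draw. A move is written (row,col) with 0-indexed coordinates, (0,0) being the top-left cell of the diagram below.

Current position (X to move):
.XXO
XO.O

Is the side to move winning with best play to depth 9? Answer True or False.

X winning at [.XXO/XO.O]: True

ply 1, X at .XXO/XO.O | (0,0)=+1→XXXO/XO.O*; (1,2)=+0→.XXO/XOXO
ply 2: XXXO/XO.O is terminal -1 (O); from .XXO/XO.O depth 9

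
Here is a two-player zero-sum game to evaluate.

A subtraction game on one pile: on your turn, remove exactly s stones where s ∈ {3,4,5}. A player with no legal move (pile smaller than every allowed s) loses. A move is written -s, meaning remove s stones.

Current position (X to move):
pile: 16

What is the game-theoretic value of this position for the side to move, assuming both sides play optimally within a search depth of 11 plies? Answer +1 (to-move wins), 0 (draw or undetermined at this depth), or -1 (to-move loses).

[16] X move#1: -3:-1/13*, -4:-1/12, -5:-1/11
[13] O move#2: -3:+1/10*, -4:+1/9, -5:+1/8
[10] X move#3: -3:-1/7*, -4:-1/6, -5:-1/5
[7] O move#4: -3:-1/4, -4:-1/3, -5:+1/2*
[2] end (terminal -1, X#5); searched 16 to 11

value(16, X) = -1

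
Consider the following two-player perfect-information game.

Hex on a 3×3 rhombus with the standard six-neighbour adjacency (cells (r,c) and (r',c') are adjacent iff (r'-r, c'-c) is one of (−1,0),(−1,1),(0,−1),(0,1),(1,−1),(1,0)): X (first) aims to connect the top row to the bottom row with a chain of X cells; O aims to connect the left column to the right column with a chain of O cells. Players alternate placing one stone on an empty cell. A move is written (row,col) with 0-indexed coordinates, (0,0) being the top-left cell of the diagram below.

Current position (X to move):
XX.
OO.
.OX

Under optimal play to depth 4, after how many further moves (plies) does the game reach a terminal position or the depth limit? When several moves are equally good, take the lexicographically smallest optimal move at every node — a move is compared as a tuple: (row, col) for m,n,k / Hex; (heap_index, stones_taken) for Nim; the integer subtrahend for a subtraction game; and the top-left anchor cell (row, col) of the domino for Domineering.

PV length from [XX./OO./.OX]: 2 plies

p1 X@[XX./OO./.OX]: (0,2)[XXX/OO./.OX]-1* (1,2)[XX./OOX/.OX]-1 (2,0)[XX./OO./XOX]-1
p2 O@[XXX/OO./.OX]: (1,2)[XXX/OOO/.OX]+1* (2,0)[XXX/OO./OOX]-1
p3 X@[XXX/OOO/.OX] terminal -1; root [XX./OO./.OX] d4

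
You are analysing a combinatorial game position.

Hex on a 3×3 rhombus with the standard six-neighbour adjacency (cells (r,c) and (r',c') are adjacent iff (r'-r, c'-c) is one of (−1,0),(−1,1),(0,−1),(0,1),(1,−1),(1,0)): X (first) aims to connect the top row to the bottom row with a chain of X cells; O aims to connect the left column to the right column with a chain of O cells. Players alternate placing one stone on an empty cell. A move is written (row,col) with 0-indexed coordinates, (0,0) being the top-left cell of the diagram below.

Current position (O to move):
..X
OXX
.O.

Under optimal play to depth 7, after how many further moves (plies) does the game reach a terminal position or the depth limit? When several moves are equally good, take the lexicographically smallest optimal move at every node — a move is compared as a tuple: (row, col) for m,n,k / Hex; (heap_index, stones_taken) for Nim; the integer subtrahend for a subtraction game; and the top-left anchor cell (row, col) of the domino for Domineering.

PV length from [..X/OXX/.O.]: 4 plies

[..X/OXX/.O.] O move#1: (0,0):-1/O.X/OXX/.O.*, (0,1):-1/.OX/OXX/.O., (2,0):-1/..X/OXX/OO., (2,2):-1/..X/OXX/.OO
[O.X/OXX/.O.] X move#2: (0,1):+1/OXX/OXX/.O.*, (2,0):+1/O.X/OXX/XO., (2,2):+1/O.X/OXX/.OX
[OXX/OXX/.O.] O move#3: (2,0):-1/OXX/OXX/OO.*, (2,2):-1/OXX/OXX/.OO
[OXX/OXX/OO.] X move#4: (2,2):+1/OXX/OXX/OOX*
[OXX/OXX/OOX] end (terminal -1, O#5); searched ..X/OXX/.O. to 7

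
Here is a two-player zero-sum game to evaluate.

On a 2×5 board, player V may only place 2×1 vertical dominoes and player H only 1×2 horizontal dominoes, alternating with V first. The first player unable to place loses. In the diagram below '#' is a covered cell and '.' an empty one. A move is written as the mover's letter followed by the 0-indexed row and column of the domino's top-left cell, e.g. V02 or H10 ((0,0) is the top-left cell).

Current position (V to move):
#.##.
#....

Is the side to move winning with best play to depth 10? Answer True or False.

[#.##./#....] V move#1: V01:-1/####./##...*, V04:-1/#.###/#...#
[####./##...] H move#2: H12:-1/####./####., H13:+1/####./##.##*
[####./##.##] end (terminal -1, V#3); searched #.##./#.... to 10

V winning at [#.##./#....]: False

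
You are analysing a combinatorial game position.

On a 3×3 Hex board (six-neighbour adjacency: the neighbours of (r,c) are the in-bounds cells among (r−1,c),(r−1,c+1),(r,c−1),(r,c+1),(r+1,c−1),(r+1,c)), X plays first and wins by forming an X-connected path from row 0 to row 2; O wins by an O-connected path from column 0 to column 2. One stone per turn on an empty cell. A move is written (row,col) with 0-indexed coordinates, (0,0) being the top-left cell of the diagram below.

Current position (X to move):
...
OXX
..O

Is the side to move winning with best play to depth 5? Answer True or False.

ply 1, X at .../OXX/..O | (0,0)=+1→X../OXX/..O*; (0,1)=+1→.X./OXX/..O; (0,2)=+1→..X/OXX/..O; (2,0)=+1→.../OXX/X.O; (2,1)=+1→.../OXX/.XO
ply 2, O at X../OXX/..O | (0,1)=-1→XO./OXX/..O*; (0,2)=-1→X.O/OXX/..O; (2,0)=-1→X../OXX/O.O; (2,1)=-1→X../OXX/.OO
ply 3, X at XO./OXX/..O | (0,2)=+1→XOX/OXX/..O*; (2,0)=-1→XO./OXX/X.O; (2,1)=-1→XO./OXX/.XO
ply 4, O at XOX/OXX/..O | (2,0)=-1→XOX/OXX/O.O*; (2,1)=-1→XOX/OXX/.OO
ply 5, X at XOX/OXX/O.O | (2,1)=+1→XOX/OXX/OXO*
ply 6: XOX/OXX/OXO is terminal -1 (O); from .../OXX/..O depth 5

X winning at [.../OXX/..O]: True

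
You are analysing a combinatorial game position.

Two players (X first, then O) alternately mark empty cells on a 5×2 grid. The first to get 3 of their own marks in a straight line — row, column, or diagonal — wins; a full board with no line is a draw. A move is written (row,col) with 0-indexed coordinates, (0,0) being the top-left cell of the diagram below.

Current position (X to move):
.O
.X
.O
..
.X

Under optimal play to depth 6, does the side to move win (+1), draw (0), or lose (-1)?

p1 X@[.O/.X/.O/../.X]: (0,0)[XO/.X/.O/../.X]+0* (1,0)[.O/XX/.O/../.X]+0 (2,0)[.O/.X/XO/../.X]+0 (3,0)[.O/.X/.O/X./.X]+0 (3,1)[.O/.X/.O/.X/.X]+0 (4,0)[.O/.X/.O/../XX]+0
p2 O@[XO/.X/.O/../.X]: (1,0)[XO/OX/.O/../.X]+0* (2,0)[XO/.X/OO/../.X]+0 (3,0)[XO/.X/.O/O./.X]+0 (3,1)[XO/.X/.O/.O/.X]+0 (4,0)[XO/.X/.O/../OX]+0
p3 X@[XO/OX/.O/../.X]: (2,0)[XO/OX/XO/../.X]+0* (3,0)[XO/OX/.O/X./.X]+0 (3,1)[XO/OX/.O/.X/.X]+0 (4,0)[XO/OX/.O/../XX]+0
p4 O@[XO/OX/XO/../.X]: (3,0)[XO/OX/XO/O./.X]+0* (3,1)[XO/OX/XO/.O/.X]+0 (4,0)[XO/OX/XO/../OX]+0
p5 X@[XO/OX/XO/O./.X]: (3,1)[XO/OX/XO/OX/.X]+0* (4,0)[XO/OX/XO/O./XX]+0
p6 O@[XO/OX/XO/OX/.X]: (4,0)[XO/OX/XO/OX/OX]+0*
p7 X@[XO/OX/XO/OX/OX] terminal +0; root [.O/.X/.O/../.X] d6

value(.O/.X/.O/../.X, X) = 0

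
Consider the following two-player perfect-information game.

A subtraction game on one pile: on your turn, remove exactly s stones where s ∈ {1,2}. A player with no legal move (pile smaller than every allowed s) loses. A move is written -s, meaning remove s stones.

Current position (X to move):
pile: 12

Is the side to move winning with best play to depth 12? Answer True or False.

p1 X@[12]: -1[11]-1* -2[10]-1
p2 O@[11]: -1[10]-1 -2[9]+1*
p3 X@[9]: -1[8]-1* -2[7]-1
p4 O@[8]: -1[7]-1 -2[6]+1*
p5 X@[6]: -1[5]-1* -2[4]-1
p6 O@[5]: -1[4]-1 -2[3]+1*
p7 X@[3]: -1[2]-1* -2[1]-1
p8 O@[2]: -1[1]-1 -2[0]+1*
p9 X@[0] terminal -1; root [12] d12

X winning at [12]: False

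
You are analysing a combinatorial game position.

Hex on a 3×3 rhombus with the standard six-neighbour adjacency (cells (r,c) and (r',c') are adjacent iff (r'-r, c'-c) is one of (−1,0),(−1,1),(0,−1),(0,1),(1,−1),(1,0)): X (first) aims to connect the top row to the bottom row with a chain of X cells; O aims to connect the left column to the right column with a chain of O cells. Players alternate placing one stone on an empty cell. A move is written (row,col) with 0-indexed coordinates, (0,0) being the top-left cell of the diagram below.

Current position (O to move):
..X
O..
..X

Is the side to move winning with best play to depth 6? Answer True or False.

ply 1, O at ..X/O../..X | (0,0)=-1→O.X/O../..X*; (0,1)=-1→.OX/O../..X; (1,1)=-1→..X/OO./..X; (1,2)=-1→..X/O.O/..X; (2,0)=-1→..X/O../O.X; (2,1)=-1→..X/O../.OX
ply 2, X at O.X/O../..X | (0,1)=+1→OXX/O../..X*; (1,1)=+1→O.X/OX./..X; (1,2)=+1→O.X/O.X/..X; (2,0)=+1→O.X/O../X.X; (2,1)=+1→O.X/O../.XX
ply 3, O at OXX/O../..X | (1,1)=-1→OXX/OO./..X*; (1,2)=-1→OXX/O.O/..X; (2,0)=-1→OXX/O../O.X; (2,1)=-1→OXX/O../.OX
ply 4, X at OXX/OO./..X | (1,2)=+1→OXX/OOX/..X*; (2,0)=-1→OXX/OO./X.X; (2,1)=-1→OXX/OO./.XX
ply 5: OXX/OOX/..X is terminal -1 (O); from ..X/O../..X depth 6

O winning at [..X/O../..X]: False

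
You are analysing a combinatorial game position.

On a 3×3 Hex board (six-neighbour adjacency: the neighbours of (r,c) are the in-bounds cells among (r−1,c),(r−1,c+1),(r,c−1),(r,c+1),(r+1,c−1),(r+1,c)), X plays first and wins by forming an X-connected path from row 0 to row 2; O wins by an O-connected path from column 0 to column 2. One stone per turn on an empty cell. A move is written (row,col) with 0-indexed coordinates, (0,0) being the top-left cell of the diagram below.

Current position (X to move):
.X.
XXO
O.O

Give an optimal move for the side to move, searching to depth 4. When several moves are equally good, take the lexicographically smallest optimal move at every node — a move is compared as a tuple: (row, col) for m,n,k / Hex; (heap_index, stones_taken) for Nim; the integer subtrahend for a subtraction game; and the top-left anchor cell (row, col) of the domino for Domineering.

ply 1, X at .X./XXO/O.O | (0,0)=-1→XX./XXO/O.O; (0,2)=-1→.XX/XXO/O.O; (2,1)=+1→.X./XXO/OXO*
ply 2: .X./XXO/OXO is terminal -1 (O); from .X./XXO/O.O depth 4

X's best at [.X./XXO/O.O]: (2,1)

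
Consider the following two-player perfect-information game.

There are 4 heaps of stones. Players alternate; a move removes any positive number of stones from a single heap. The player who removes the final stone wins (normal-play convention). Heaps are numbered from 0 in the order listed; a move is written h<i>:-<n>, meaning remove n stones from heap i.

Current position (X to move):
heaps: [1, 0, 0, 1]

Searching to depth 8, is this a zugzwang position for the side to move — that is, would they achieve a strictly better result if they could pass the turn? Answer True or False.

zugzwang((1,0,0,1), X) = True

p1 X@[(1,0,0,1)]: h0:-1[(0,0,0,1)]-1* h3:-1[(1,0,0,0)]-1
p2 O@[(0,0,0,1)]: h3:-1[(0,0,0,0)]+1*
p3 X@[(0,0,0,0)] terminal -1; root [(1,0,0,1)] d8
suppose X passes — search the same position with O to move:
pass> p1 O@[(1,0,0,1)]: h0:-1[(0,0,0,1)]-1* h3:-1[(1,0,0,0)]-1
pass> p2 X@[(0,0,0,1)]: h3:-1[(0,0,0,0)]+1*
pass> p3 O@[(0,0,0,0)] terminal -1; root [(1,0,0,1)] d8
for X: play -1, pass +1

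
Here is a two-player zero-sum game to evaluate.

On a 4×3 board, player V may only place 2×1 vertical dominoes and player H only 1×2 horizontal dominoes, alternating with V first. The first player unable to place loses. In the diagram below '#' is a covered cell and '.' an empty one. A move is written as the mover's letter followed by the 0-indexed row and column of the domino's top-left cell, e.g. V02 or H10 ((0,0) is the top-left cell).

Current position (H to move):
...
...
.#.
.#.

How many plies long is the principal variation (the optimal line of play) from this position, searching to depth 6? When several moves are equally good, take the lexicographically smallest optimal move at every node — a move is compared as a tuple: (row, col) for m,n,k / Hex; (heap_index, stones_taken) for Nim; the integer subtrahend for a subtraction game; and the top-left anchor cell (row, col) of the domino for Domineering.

PV length from [.../.../.#./.#.]: 4 plies

[.../.../.#./.#.] H move#1: H00:-1/##./.../.#./.#.*, H01:-1/.##/.../.#./.#., H10:-1/.../##./.#./.#., H11:-1/.../.##/.#./.#.
[##./.../.#./.#.] V move#2: V02:+1/###/..#/.#./.#.*, V10:+1/##./#../##./.#., V12:+1/##./..#/.##/.#., V20:+1/##./.../##./##., V22:+1/##./.../.##/.##
[###/..#/.#./.#.] H move#3: H10:-1/###/###/.#./.#.*
[###/###/.#./.#.] V move#4: V20:+1/###/###/##./##.*, V22:+1/###/###/.##/.##
[###/###/##./##.] end (terminal -1, H#5); searched .../.../.#./.#. to 6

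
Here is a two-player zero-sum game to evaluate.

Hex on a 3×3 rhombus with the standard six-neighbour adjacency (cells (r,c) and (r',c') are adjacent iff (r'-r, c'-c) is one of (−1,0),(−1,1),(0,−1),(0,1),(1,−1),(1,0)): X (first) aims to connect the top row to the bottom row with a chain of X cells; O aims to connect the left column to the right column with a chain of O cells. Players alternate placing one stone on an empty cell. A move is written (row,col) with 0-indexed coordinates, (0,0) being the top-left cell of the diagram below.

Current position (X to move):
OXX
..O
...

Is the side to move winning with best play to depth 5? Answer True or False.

X winning at [OXX/..O/...]: True

ply 1, X at OXX/..O/... | (1,0)=-1→OXX/X.O/...; (1,1)=+1→OXX/.XO/...*; (2,0)=+1→OXX/..O/X..; (2,1)=-1→OXX/..O/.X.; (2,2)=-1→OXX/..O/..X
ply 2, O at OXX/.XO/... | (1,0)=-1→OXX/OXO/...*; (2,0)=-1→OXX/.XO/O..; (2,1)=-1→OXX/.XO/.O.; (2,2)=-1→OXX/.XO/..O
ply 3, X at OXX/OXO/... | (2,0)=+1→OXX/OXO/X..*; (2,1)=+1→OXX/OXO/.X.; (2,2)=+1→OXX/OXO/..X
ply 4: OXX/OXO/X.. is terminal -1 (O); from OXX/..O/... depth 5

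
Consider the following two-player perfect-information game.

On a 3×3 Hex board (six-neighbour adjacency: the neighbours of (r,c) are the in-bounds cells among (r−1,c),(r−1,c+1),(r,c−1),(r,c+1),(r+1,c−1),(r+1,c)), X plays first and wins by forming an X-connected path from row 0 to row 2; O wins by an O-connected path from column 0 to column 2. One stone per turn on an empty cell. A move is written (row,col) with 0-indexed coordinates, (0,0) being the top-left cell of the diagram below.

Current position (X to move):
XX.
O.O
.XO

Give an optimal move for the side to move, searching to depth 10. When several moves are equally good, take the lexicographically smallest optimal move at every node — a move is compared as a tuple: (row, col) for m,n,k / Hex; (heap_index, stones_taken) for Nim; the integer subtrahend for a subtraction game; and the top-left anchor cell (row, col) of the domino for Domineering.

[XX./O.O/.XO] X move#1: (0,2):-1/XXX/O.O/.XO, (1,1):+1/XX./OXO/.XO*, (2,0):-1/XX./O.O/XXO
[XX./OXO/.XO] end (terminal -1, O#2); searched XX./O.O/.XO to 10

X's best at [XX./O.O/.XO]: (1,1)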